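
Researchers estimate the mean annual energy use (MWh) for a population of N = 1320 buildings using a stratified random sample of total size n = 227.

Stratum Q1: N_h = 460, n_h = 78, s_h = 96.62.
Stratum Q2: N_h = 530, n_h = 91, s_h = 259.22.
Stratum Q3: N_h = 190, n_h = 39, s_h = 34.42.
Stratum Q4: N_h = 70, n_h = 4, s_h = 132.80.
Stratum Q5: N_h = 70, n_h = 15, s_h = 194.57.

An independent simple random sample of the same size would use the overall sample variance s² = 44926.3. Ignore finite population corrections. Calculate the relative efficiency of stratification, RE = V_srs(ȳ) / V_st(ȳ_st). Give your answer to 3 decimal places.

RE ≈ 1.288

V̂(ȳ_st) = Σ W_h² s_h²/n_h, with W_h = N_h/N and N = 1320:
  stratum Q1: (460/1320)²·96.62²/78 = 14.5347
  stratum Q2: (530/1320)²·259.22²/91 = 119.042
  stratum Q3: (190/1320)²·34.42²/39 = 0.629385
  stratum Q4: (70/1320)²·132.80²/4 = 12.3989
  stratum Q5: (70/1320)²·194.57²/15 = 7.09755
V_st = 153.702
V_srs = s²/n = 44926.3/227 = 197.913
Relative efficiency = V_srs / V_st = 197.913/153.702 = 1.2876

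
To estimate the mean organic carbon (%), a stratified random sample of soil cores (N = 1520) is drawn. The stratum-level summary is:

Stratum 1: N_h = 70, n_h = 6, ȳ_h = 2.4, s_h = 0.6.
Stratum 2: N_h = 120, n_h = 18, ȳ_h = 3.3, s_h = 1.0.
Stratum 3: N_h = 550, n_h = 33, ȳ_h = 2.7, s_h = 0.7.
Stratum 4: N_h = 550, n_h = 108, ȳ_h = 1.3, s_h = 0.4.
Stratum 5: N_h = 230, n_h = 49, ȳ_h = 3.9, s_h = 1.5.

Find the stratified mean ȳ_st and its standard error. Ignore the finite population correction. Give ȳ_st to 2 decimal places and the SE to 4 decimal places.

ȳ_st = Σ W_h ȳ_h = (70·2.4 + 120·3.3 + 550·2.7 + 550·1.3 + 230·3.9)/1520 = 2.40855
V̂(ȳ_st) = Σ W_h² s_h²/n_h, with W_h = N_h/N and N = 1520:
  stratum 1: (70/1520)²·0.6²/6 = 0.000127251
  stratum 2: (120/1520)²·1.0²/18 = 0.00034626
  stratum 3: (550/1520)²·0.7²/33 = 0.00194411
  stratum 4: (550/1520)²·0.4²/108 = 0.00019397
  stratum 5: (230/1520)²·1.5²/49 = 0.00105137
V̂(ȳ_st) = 0.00366296
SE(ȳ_st) = √0.00366296 = 0.0605224

ȳ_st ≈ 2.41, SE ≈ 0.0605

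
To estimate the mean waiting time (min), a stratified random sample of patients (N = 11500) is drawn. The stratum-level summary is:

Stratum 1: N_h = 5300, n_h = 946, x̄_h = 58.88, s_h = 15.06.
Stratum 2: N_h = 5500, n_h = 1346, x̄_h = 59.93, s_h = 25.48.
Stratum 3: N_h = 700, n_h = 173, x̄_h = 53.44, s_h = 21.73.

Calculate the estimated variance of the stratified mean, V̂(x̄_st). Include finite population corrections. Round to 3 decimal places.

V̂(x̄_st) = Σ W_h² (1 − n_h/N_h) s_h²/n_h, with W_h = N_h/N and N = 11500:
  stratum 1: (5300/11500)²·(1 − 946/5300)·15.06²/946 = 0.0418338
  stratum 2: (5500/11500)²·(1 − 1346/5500)·25.48²/1346 = 0.0833273
  stratum 3: (700/11500)²·(1 − 173/700)·21.73²/173 = 0.00761353
V̂(x̄_st) = 0.132775

V̂(x̄_st) ≈ 0.133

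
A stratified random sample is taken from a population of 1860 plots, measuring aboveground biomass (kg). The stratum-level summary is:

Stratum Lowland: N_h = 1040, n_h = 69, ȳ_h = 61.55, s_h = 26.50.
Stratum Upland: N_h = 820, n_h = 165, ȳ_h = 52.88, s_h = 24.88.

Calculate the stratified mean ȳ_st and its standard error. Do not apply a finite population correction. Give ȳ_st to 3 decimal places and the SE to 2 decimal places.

ȳ_st = Σ W_h ȳ_h = (1040·61.55 + 820·52.88)/1860 = 57.72774
V̂(ȳ_st) = Σ W_h² s_h²/n_h, with W_h = N_h/N and N = 1860:
  stratum Lowland: (1040/1860)²·26.50²/69 = 3.18188
  stratum Upland: (820/1860)²·24.88²/165 = 0.729153
V̂(ȳ_st) = 3.91103
SE(ȳ_st) = √3.91103 = 1.97763

ȳ_st ≈ 57.728, SE ≈ 1.98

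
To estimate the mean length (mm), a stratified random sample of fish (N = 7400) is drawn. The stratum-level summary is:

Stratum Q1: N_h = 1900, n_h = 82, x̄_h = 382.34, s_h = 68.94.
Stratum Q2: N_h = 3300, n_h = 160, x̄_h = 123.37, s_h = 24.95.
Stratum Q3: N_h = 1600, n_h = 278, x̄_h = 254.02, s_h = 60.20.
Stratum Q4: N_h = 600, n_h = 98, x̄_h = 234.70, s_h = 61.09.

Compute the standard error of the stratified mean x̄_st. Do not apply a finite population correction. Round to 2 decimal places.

V̂(x̄_st) = Σ W_h² s_h²/n_h, with W_h = N_h/N and N = 7400:
  stratum Q1: (1900/7400)²·68.94²/82 = 3.82096
  stratum Q2: (3300/7400)²·24.95²/160 = 0.773723
  stratum Q3: (1600/7400)²·60.20²/278 = 0.609431
  stratum Q4: (600/7400)²·61.09²/98 = 0.250353
V̂(x̄_st) = 5.45447
SE(x̄_st) = √5.45447 = 2.33548

SE(x̄_st) ≈ 2.34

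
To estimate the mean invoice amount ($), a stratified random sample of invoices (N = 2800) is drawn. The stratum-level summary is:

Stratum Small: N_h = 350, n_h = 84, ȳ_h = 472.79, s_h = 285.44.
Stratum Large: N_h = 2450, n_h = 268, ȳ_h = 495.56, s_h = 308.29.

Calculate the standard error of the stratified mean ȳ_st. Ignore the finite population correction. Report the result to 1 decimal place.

V̂(ȳ_st) = Σ W_h² s_h²/n_h, with W_h = N_h/N and N = 2800:
  stratum Small: (350/2800)²·285.44²/84 = 15.1555
  stratum Large: (2450/2800)²·308.29²/268 = 271.519
V̂(ȳ_st) = 286.674
SE(ȳ_st) = √286.674 = 16.9315

SE(ȳ_st) ≈ 16.9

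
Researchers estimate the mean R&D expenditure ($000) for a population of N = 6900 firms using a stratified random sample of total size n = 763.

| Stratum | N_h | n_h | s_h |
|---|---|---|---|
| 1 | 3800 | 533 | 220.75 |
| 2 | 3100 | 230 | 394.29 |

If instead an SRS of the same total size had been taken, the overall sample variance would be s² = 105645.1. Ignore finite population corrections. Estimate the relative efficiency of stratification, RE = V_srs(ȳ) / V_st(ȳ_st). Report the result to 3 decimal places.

V̂(ȳ_st) = Σ W_h² s_h²/n_h, with W_h = N_h/N and N = 6900:
  stratum 1: (3800/6900)²·220.75²/533 = 27.7296
  stratum 2: (3100/6900)²·394.29²/230 = 136.436
V_st = 164.166
V_srs = s²/n = 105645.1/763 = 138.46
Relative efficiency = V_srs / V_st = 138.46/164.166 = 0.8434

RE ≈ 0.843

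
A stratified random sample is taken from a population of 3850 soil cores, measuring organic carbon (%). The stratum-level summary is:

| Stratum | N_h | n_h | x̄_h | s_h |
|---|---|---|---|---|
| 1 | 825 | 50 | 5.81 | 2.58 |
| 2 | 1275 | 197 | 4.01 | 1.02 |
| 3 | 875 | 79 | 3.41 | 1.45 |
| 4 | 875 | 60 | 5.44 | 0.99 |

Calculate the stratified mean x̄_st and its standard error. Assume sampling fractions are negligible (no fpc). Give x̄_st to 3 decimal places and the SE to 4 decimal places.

x̄_st = Σ W_h x̄_h = (825·5.81 + 1275·4.01 + 875·3.41 + 875·5.44)/3850 = 4.58435
V̂(x̄_st) = Σ W_h² s_h²/n_h, with W_h = N_h/N and N = 3850:
  stratum 1: (825/3850)²·2.58²/50 = 0.00611302
  stratum 2: (1275/3850)²·1.02²/197 = 0.000579206
  stratum 3: (875/3850)²·1.45²/79 = 0.00137469
  stratum 4: (875/3850)²·0.99²/60 = 0.00084375
V̂(x̄_st) = 0.00891066
SE(x̄_st) = √0.00891066 = 0.0943963

x̄_st ≈ 4.584, SE ≈ 0.0944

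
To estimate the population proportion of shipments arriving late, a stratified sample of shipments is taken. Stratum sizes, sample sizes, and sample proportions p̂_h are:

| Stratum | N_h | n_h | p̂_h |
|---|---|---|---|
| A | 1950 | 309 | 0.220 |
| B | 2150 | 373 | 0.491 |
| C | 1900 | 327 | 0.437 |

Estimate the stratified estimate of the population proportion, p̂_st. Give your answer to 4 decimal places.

N = 6000; stratum weights W_h = N_h/N.
p̂_st = Σ W_h p̂_h = (1950·0.220 + 2150·0.491 + 1900·0.437)/6000 = 0.38582

p̂_st ≈ 0.3858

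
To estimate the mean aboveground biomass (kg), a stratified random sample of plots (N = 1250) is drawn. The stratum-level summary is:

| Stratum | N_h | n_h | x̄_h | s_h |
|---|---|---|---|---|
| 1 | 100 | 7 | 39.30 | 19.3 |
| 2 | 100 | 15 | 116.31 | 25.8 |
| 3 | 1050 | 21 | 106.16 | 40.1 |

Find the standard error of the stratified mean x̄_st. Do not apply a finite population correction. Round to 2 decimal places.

V̂(x̄_st) = Σ W_h² s_h²/n_h, with W_h = N_h/N and N = 1250:
  stratum 1: (100/1250)²·19.3²/7 = 0.340562
  stratum 2: (100/1250)²·25.8²/15 = 0.284006
  stratum 3: (1050/1250)²·40.1²/21 = 54.0291
V̂(x̄_st) = 54.6537
SE(x̄_st) = √54.6537 = 7.39281

SE(x̄_st) ≈ 7.39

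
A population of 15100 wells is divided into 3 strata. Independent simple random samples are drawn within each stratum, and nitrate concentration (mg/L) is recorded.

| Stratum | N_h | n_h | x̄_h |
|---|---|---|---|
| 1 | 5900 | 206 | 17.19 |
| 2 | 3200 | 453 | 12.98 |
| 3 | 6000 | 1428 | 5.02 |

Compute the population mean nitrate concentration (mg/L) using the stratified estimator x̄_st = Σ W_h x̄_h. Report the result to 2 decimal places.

N = Σ N_h = 15100. Stratum weights W_h = N_h/N.
x̄_st = (5900·17.19 + 3200·12.98 + 6000·5.02) / 15100 = 11.4621

x̄_st ≈ 11.46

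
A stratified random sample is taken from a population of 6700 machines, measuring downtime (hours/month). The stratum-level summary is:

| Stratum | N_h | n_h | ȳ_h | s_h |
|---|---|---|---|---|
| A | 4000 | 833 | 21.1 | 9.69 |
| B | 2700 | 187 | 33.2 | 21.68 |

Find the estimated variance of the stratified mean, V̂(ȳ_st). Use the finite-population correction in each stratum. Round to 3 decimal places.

V̂(ȳ_st) = Σ W_h² (1 − n_h/N_h) s_h²/n_h, with W_h = N_h/N and N = 6700:
  stratum A: (4000/6700)²·(1 − 833/4000)·9.69²/833 = 0.0318098
  stratum B: (2700/6700)²·(1 − 187/2700)·21.68²/187 = 0.379913
V̂(ȳ_st) = 0.411722

V̂(ȳ_st) ≈ 0.412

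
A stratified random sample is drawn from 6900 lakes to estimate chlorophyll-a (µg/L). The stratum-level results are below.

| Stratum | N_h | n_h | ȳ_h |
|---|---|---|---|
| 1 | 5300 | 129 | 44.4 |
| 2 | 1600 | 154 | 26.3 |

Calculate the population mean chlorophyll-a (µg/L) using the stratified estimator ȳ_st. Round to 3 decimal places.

N = Σ N_h = 6900. Stratum weights W_h = N_h/N.
ȳ_st = (5300·44.4 + 1600·26.3) / 6900 = 40.20290

ȳ_st ≈ 40.203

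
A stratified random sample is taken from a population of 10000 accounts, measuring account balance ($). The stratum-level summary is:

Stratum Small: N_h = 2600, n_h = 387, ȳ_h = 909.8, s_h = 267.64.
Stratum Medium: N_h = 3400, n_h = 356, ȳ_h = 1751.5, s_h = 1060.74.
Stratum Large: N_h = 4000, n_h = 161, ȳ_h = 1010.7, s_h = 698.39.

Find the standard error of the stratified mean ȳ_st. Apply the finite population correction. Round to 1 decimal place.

SE(ȳ_st) ≈ 28.3

V̂(ȳ_st) = Σ W_h² (1 − n_h/N_h) s_h²/n_h, with W_h = N_h/N and N = 10000:
  stratum Small: (2600/10000)²·(1 − 387/2600)·267.64²/387 = 10.6499
  stratum Medium: (3400/10000)²·(1 − 356/3400)·1060.74²/356 = 327.108
  stratum Large: (4000/10000)²·(1 − 161/4000)·698.39²/161 = 465.209
V̂(ȳ_st) = 802.967
SE(ȳ_st) = √802.967 = 28.3367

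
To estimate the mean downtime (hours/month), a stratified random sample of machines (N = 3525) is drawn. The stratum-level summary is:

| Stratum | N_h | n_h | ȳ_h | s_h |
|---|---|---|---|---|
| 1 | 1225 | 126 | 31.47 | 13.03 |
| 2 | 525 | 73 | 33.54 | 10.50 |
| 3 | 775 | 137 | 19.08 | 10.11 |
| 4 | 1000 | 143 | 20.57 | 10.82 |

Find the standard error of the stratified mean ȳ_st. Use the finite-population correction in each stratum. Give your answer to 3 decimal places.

V̂(ȳ_st) = Σ W_h² (1 − n_h/N_h) s_h²/n_h, with W_h = N_h/N and N = 3525:
  stratum 1: (1225/3525)²·(1 − 126/1225)·13.03²/126 = 0.145994
  stratum 2: (525/3525)²·(1 − 73/525)·10.50²/73 = 0.0288427
  stratum 3: (775/3525)²·(1 − 137/775)·10.11²/137 = 0.0296883
  stratum 4: (1000/3525)²·(1 − 143/1000)·10.82²/143 = 0.0564652
V̂(ȳ_st) = 0.26099
SE(ȳ_st) = √0.26099 = 0.510872

SE(ȳ_st) ≈ 0.511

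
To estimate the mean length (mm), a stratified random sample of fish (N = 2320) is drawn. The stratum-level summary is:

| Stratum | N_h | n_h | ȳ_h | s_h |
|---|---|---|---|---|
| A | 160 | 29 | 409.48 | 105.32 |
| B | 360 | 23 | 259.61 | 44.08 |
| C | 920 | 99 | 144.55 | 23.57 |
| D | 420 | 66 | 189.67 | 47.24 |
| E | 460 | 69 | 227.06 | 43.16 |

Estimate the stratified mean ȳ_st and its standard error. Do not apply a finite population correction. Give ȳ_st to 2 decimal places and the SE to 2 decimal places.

ȳ_st ≈ 205.20, SE ≈ 2.63

ȳ_st = Σ W_h ȳ_h = (160·409.48 + 360·259.61 + 920·144.55 + 420·189.67 + 460·227.06)/2320 = 205.20319
V̂(ȳ_st) = Σ W_h² s_h²/n_h, with W_h = N_h/N and N = 2320:
  stratum A: (160/2320)²·105.32²/29 = 1.81923
  stratum B: (360/2320)²·44.08²/23 = 2.03416
  stratum C: (920/2320)²·23.57²/99 = 0.882437
  stratum D: (420/2320)²·47.24²/66 = 1.10815
  stratum E: (460/2320)²·43.16²/69 = 1.06134
V̂(ȳ_st) = 6.90531
SE(ȳ_st) = √6.90531 = 2.6278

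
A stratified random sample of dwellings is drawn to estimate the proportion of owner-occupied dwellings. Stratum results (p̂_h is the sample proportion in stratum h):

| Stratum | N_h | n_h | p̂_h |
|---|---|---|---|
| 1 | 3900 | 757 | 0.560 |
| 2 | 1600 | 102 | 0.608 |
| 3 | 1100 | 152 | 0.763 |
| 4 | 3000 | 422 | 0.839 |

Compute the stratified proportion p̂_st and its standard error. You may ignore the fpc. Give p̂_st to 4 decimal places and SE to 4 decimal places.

N = 9600; stratum weights W_h = N_h/N.
p̂_st = Σ W_h p̂_h = (3900·0.560 + 1600·0.608 + 1100·0.763 + 3000·0.839)/9600 = 0.67845
V̂(p̂_st) = Σ W_h² p̂_h(1−p̂_h)/(n_h−1):
  stratum 1: (3900/9600)²·0.560·0.440/756 = 5.37905e-05
  stratum 2: (1600/9600)²·0.608·0.392/101 = 6.5549e-05
  stratum 3: (1100/9600)²·0.763·0.237/151 = 1.57231e-05
  stratum 4: (3000/9600)²·0.839·0.161/421 = 3.13333e-05
V̂(p̂_st) = 0.000166396; SE = √V̂ = 0.0128995

p̂_st ≈ 0.6784, SE ≈ 0.0129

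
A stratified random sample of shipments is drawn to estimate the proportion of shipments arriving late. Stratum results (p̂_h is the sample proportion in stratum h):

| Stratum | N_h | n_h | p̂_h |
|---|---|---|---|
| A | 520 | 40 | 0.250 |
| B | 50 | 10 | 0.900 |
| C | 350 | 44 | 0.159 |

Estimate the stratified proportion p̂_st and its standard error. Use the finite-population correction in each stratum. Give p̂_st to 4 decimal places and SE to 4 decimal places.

N = 920; stratum weights W_h = N_h/N.
p̂_st = Σ W_h p̂_h = (520·0.250 + 50·0.900 + 350·0.159)/920 = 0.25071
V̂(p̂_st) = Σ W_h² (1 − n_h/N_h) p̂_h(1−p̂_h)/(n_h−1):
  stratum A: (520/920)²·(1 − 40/520)·0.250·0.750/39 = 0.00141777
  stratum B: (50/920)²·(1 − 10/50)·0.900·0.100/9 = 2.36295e-05
  stratum C: (350/920)²·(1 − 44/350)·0.159·0.841/43 = 0.000393494
V̂(p̂_st) = 0.00183489; SE = √V̂ = 0.0428357

p̂_st ≈ 0.2507, SE ≈ 0.0428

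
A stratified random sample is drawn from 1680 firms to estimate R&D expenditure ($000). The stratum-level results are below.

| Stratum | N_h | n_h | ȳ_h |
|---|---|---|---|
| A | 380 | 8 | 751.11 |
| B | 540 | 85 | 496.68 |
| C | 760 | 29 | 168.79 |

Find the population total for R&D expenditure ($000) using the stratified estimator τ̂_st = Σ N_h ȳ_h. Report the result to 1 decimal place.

τ̂_st = Σ N_h ȳ_h = 380·751.11 + 540·496.68 + 760·168.79 = 681909.4

τ̂_st ≈ 681909.4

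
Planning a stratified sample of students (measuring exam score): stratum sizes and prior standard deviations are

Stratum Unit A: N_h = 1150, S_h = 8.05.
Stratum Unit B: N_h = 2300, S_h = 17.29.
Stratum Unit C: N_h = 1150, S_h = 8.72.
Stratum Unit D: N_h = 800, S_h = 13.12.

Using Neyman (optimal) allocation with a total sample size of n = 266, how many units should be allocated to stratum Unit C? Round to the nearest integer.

Neyman allocation: n_h = n · N_h S_h / Σ N_i S_i, with n = 266.
  stratum Unit A: N_h·S_h = 1150·8.05 = 9257.50
  stratum Unit B: N_h·S_h = 2300·17.29 = 39767.00
  stratum Unit C: N_h·S_h = 1150·8.72 = 10028.00
  stratum Unit D: N_h·S_h = 800·13.12 = 10496.00
Σ N_h S_h = 69548.50
n for stratum Unit C = 266·10028.00/69548.50 = 38.354 → 38

38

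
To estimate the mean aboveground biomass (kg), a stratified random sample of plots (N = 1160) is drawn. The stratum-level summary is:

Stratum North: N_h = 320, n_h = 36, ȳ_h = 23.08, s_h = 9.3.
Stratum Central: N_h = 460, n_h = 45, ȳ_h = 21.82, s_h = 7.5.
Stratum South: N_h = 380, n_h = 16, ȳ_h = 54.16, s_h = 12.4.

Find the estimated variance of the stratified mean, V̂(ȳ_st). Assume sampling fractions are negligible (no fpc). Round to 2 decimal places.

V̂(ȳ_st) = Σ W_h² s_h²/n_h, with W_h = N_h/N and N = 1160:
  stratum North: (320/1160)²·9.3²/36 = 0.18283
  stratum Central: (460/1160)²·7.5²/45 = 0.196567
  stratum South: (380/1160)²·12.4²/16 = 1.03128
V̂(ȳ_st) = 1.41067

V̂(ȳ_st) ≈ 1.41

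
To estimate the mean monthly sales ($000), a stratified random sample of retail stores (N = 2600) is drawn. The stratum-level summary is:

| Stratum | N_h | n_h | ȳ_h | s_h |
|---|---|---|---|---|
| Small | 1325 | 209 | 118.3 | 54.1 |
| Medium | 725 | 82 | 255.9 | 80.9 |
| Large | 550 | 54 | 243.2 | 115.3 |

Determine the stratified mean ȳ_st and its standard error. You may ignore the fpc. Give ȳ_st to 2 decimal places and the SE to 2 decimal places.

ȳ_st ≈ 183.09, SE ≈ 4.57

ȳ_st = Σ W_h ȳ_h = (1325·118.3 + 725·255.9 + 550·243.2)/2600 = 183.09038
V̂(ȳ_st) = Σ W_h² s_h²/n_h, with W_h = N_h/N and N = 2600:
  stratum Small: (1325/2600)²·54.1²/209 = 3.63692
  stratum Medium: (725/2600)²·80.9²/82 = 6.20601
  stratum Large: (550/2600)²·115.3²/54 = 11.0165
V̂(ȳ_st) = 20.8594
SE(ȳ_st) = √20.8594 = 4.56721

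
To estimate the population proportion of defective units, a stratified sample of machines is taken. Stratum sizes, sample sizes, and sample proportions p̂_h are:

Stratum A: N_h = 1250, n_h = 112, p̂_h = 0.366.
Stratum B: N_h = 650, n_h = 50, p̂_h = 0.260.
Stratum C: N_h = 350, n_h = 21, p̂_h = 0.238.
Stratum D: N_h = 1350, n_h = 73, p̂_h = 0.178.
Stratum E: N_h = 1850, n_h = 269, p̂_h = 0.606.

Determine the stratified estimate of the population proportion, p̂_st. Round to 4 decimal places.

N = 5450; stratum weights W_h = N_h/N.
p̂_st = Σ W_h p̂_h = (1250·0.366 + 650·0.260 + 350·0.238 + 1350·0.178 + 1850·0.606)/5450 = 0.38004

p̂_st ≈ 0.3800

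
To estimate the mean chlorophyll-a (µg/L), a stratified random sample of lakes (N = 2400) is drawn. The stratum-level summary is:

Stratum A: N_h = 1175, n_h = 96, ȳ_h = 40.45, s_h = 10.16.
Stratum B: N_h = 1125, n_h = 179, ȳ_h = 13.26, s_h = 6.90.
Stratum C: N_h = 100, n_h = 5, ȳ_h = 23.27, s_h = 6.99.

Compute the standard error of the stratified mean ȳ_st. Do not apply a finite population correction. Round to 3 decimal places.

SE(ȳ_st) ≈ 0.577

V̂(ȳ_st) = Σ W_h² s_h²/n_h, with W_h = N_h/N and N = 2400:
  stratum A: (1175/2400)²·10.16²/96 = 0.257733
  stratum B: (1125/2400)²·6.90²/179 = 0.0584424
  stratum C: (100/2400)²·6.99²/5 = 0.0169653
V̂(ȳ_st) = 0.33314
SE(ȳ_st) = √0.33314 = 0.577183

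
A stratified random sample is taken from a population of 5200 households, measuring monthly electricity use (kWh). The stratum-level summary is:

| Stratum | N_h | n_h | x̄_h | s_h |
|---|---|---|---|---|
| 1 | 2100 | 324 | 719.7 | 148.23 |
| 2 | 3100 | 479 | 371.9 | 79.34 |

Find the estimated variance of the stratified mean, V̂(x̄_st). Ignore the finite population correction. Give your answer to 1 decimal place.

V̂(x̄_st) = Σ W_h² s_h²/n_h, with W_h = N_h/N and N = 5200:
  stratum 1: (2100/5200)²·148.23²/324 = 11.0601
  stratum 2: (3100/5200)²·79.34²/479 = 4.67052
V̂(x̄_st) = 15.7306

V̂(x̄_st) ≈ 15.7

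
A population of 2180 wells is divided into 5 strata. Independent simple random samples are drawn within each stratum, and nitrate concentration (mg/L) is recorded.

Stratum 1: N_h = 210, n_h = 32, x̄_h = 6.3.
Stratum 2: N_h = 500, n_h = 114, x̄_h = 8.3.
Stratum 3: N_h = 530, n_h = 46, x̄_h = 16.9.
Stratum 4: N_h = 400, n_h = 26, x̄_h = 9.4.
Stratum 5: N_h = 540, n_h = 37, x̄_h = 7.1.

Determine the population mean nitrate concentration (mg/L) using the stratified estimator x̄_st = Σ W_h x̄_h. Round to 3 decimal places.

x̄_st ≈ 10.103

N = Σ N_h = 2180. Stratum weights W_h = N_h/N.
x̄_st = (210·6.3 + 500·8.3 + 530·16.9 + 400·9.4 + 540·7.1) / 2180 = 10.10275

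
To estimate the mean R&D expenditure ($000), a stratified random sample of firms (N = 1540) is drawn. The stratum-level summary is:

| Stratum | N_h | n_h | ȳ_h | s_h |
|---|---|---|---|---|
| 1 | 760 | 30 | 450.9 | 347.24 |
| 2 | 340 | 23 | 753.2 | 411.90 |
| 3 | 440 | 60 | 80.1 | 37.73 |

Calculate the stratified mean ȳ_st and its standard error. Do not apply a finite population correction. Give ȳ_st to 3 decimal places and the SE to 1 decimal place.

ȳ_st = Σ W_h ȳ_h = (760·450.9 + 340·753.2 + 440·80.1)/1540 = 411.69870
V̂(ȳ_st) = Σ W_h² s_h²/n_h, with W_h = N_h/N and N = 1540:
  stratum 1: (760/1540)²·347.24²/30 = 978.868
  stratum 2: (340/1540)²·411.90²/23 = 359.561
  stratum 3: (440/1540)²·37.73²/60 = 1.93681
V̂(ȳ_st) = 1340.37
SE(ȳ_st) = √1340.37 = 36.611

ȳ_st ≈ 411.699, SE ≈ 36.6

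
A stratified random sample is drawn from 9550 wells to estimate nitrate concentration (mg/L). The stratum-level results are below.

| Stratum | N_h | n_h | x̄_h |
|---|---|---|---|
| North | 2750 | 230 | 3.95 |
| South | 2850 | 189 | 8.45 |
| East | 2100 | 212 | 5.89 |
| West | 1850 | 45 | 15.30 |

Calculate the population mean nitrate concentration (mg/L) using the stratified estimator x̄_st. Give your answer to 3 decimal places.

x̄_st ≈ 7.918

N = Σ N_h = 9550. Stratum weights W_h = N_h/N.
x̄_st = (2750·3.95 + 2850·8.45 + 2100·5.89 + 1850·15.30) / 9550 = 7.91822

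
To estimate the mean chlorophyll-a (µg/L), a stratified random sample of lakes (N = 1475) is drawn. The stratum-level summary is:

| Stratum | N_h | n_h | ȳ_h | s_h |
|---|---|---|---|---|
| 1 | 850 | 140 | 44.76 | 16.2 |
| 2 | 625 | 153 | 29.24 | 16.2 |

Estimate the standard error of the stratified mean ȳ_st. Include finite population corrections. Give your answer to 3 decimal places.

V̂(ȳ_st) = Σ W_h² (1 − n_h/N_h) s_h²/n_h, with W_h = N_h/N and N = 1475:
  stratum 1: (850/1475)²·(1 − 140/850)·16.2²/140 = 0.51999
  stratum 2: (625/1475)²·(1 − 153/625)·16.2²/153 = 0.232582
V̂(ȳ_st) = 0.752573
SE(ȳ_st) = √0.752573 = 0.867509

SE(ȳ_st) ≈ 0.868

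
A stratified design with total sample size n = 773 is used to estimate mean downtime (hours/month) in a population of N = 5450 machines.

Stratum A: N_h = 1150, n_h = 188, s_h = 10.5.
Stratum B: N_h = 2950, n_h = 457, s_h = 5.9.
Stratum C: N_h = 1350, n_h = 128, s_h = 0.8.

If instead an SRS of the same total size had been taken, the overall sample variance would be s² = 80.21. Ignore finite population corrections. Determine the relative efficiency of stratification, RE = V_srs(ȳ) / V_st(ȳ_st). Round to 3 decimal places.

V̂(ȳ_st) = Σ W_h² s_h²/n_h, with W_h = N_h/N and N = 5450:
  stratum A: (1150/5450)²·10.5²/188 = 0.026111
  stratum B: (2950/5450)²·5.9²/457 = 0.0223172
  stratum C: (1350/5450)²·0.8²/128 = 0.000306792
V_st = 0.0487349
V_srs = s²/n = 80.21/773 = 0.103765
Relative efficiency = V_srs / V_st = 0.103765/0.0487349 = 2.1292

RE ≈ 2.129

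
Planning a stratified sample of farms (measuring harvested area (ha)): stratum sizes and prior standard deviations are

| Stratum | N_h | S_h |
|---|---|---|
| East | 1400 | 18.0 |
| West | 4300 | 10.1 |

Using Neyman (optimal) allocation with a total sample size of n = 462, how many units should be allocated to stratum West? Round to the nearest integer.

292

Neyman allocation: n_h = n · N_h S_h / Σ N_i S_i, with n = 462.
  stratum East: N_h·S_h = 1400·18.0 = 25200.00
  stratum West: N_h·S_h = 4300·10.1 = 43430.00
Σ N_h S_h = 68630.00
n for stratum West = 462·43430.00/68630.00 = 292.360 → 292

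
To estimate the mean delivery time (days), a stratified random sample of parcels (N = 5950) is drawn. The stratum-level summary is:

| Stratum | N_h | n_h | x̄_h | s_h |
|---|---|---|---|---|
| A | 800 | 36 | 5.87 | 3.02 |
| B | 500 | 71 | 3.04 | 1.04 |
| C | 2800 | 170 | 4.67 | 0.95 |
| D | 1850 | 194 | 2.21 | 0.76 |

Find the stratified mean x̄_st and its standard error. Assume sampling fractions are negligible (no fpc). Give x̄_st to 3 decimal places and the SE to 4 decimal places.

x̄_st = Σ W_h x̄_h = (800·5.87 + 500·3.04 + 2800·4.67 + 1850·2.21)/5950 = 3.92950
V̂(x̄_st) = Σ W_h² s_h²/n_h, with W_h = N_h/N and N = 5950:
  stratum A: (800/5950)²·3.02²/36 = 0.00457992
  stratum B: (500/5950)²·1.04²/71 = 0.000107576
  stratum C: (2800/5950)²·0.95²/170 = 0.00117566
  stratum D: (1850/5950)²·0.76²/194 = 0.000287829
V̂(x̄_st) = 0.00615098
SE(x̄_st) = √0.00615098 = 0.0784282

x̄_st ≈ 3.929, SE ≈ 0.0784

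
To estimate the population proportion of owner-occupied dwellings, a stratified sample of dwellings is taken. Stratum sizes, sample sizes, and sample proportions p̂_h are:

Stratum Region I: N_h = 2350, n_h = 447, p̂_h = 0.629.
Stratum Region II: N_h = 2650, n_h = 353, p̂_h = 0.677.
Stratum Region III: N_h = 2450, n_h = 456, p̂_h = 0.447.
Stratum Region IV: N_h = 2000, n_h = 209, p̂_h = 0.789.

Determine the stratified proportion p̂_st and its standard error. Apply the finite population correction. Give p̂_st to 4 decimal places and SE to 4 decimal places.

p̂_st ≈ 0.6291, SE ≈ 0.0114

N = 9450; stratum weights W_h = N_h/N.
p̂_st = Σ W_h p̂_h = (2350·0.629 + 2650·0.677 + 2450·0.447 + 2000·0.789)/9450 = 0.62914
V̂(p̂_st) = Σ W_h² (1 − n_h/N_h) p̂_h(1−p̂_h)/(n_h−1):
  stratum Region I: (2350/9450)²·(1 − 447/2350)·0.629·0.371/446 = 2.62019e-05
  stratum Region II: (2650/9450)²·(1 − 353/2650)·0.677·0.323/352 = 4.2344e-05
  stratum Region III: (2450/9450)²·(1 − 456/2450)·0.447·0.553/455 = 2.972e-05
  stratum Region IV: (2000/9450)²·(1 − 209/2000)·0.789·0.211/208 = 3.21039e-05
V̂(p̂_st) = 0.00013037; SE = √V̂ = 0.011418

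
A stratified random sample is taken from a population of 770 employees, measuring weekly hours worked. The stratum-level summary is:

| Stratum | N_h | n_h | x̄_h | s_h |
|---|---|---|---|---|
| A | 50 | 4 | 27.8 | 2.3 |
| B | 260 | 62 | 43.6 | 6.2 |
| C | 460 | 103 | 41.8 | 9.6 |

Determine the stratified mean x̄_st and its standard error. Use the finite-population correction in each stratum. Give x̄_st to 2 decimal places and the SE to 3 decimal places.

x̄_st ≈ 41.50, SE ≈ 0.554

x̄_st = Σ W_h x̄_h = (50·27.8 + 260·43.6 + 460·41.8)/770 = 41.49870
V̂(x̄_st) = Σ W_h² (1 − n_h/N_h) s_h²/n_h, with W_h = N_h/N and N = 770:
  stratum A: (50/770)²·(1 − 4/50)·2.3²/4 = 0.00513029
  stratum B: (260/770)²·(1 − 62/260)·6.2²/62 = 0.053833
  stratum C: (460/770)²·(1 − 103/460)·9.6²/103 = 0.247828
V̂(x̄_st) = 0.306791
SE(x̄_st) = √0.306791 = 0.553887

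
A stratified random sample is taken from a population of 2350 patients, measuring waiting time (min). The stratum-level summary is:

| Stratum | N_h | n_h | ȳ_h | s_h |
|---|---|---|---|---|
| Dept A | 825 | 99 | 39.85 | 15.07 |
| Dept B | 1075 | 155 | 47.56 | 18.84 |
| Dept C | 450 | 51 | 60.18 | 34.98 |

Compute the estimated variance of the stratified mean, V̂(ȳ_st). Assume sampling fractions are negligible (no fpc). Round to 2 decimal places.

V̂(ȳ_st) ≈ 1.64

V̂(ȳ_st) = Σ W_h² s_h²/n_h, with W_h = N_h/N and N = 2350:
  stratum Dept A: (825/2350)²·15.07²/99 = 0.282725
  stratum Dept B: (1075/2350)²·18.84²/155 = 0.479194
  stratum Dept C: (450/2350)²·34.98²/51 = 0.879749
V̂(ȳ_st) = 1.64167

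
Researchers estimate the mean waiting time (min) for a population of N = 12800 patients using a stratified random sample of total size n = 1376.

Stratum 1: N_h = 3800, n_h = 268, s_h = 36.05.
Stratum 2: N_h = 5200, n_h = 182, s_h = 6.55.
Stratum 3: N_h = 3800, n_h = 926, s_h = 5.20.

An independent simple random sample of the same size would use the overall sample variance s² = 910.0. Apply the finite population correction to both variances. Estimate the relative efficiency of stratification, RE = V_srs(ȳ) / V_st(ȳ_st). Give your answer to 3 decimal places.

V̂(ȳ_st) = Σ W_h² (1 − n_h/N_h) s_h²/n_h, with W_h = N_h/N and N = 12800:
  stratum 1: (3800/12800)²·(1 − 268/3800)·36.05²/268 = 0.397247
  stratum 2: (5200/12800)²·(1 − 182/5200)·6.55²/182 = 0.0375427
  stratum 3: (3800/12800)²·(1 − 926/3800)·5.20²/926 = 0.00194646
V_st = 0.436736
V_srs = (1 − 1376/12800)·910.0/1376 = 0.590243
Relative efficiency = V_srs / V_st = 0.590243/0.436736 = 1.3515

RE ≈ 1.351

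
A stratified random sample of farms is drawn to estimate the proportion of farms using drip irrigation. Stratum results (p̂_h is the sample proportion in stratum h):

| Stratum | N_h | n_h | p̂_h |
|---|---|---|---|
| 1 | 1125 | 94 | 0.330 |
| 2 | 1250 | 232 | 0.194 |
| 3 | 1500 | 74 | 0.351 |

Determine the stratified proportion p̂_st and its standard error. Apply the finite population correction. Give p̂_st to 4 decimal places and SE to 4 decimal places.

p̂_st ≈ 0.2943, SE ≈ 0.0262

N = 3875; stratum weights W_h = N_h/N.
p̂_st = Σ W_h p̂_h = (1125·0.330 + 1250·0.194 + 1500·0.351)/3875 = 0.29426
V̂(p̂_st) = Σ W_h² (1 − n_h/N_h) p̂_h(1−p̂_h)/(n_h−1):
  stratum 1: (1125/3875)²·(1 − 94/1125)·0.330·0.670/93 = 0.000183643
  stratum 2: (1250/3875)²·(1 − 232/1250)·0.194·0.806/231 = 5.7364e-05
  stratum 3: (1500/3875)²·(1 − 74/1500)·0.351·0.649/73 = 0.000444525
V̂(p̂_st) = 0.000685532; SE = √V̂ = 0.0261827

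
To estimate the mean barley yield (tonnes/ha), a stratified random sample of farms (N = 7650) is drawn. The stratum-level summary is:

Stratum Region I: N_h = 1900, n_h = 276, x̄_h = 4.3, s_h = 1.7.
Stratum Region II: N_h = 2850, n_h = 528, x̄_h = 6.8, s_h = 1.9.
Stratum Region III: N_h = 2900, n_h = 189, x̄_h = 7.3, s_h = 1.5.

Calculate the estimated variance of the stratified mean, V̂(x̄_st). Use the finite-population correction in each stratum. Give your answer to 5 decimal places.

V̂(x̄_st) ≈ 0.00292

V̂(x̄_st) = Σ W_h² (1 − n_h/N_h) s_h²/n_h, with W_h = N_h/N and N = 7650:
  stratum Region I: (1900/7650)²·(1 − 276/1900)·1.7²/276 = 0.000552084
  stratum Region II: (2850/7650)²·(1 − 528/2850)·1.9²/528 = 0.000773139
  stratum Region III: (2900/7650)²·(1 − 189/2900)·1.5²/189 = 0.00159928
V̂(x̄_st) = 0.00292451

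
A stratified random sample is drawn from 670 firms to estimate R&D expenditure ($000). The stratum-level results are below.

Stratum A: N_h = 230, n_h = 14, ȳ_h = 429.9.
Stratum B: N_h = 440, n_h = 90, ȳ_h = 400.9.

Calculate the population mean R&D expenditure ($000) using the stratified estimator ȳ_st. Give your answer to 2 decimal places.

N = Σ N_h = 670. Stratum weights W_h = N_h/N.
ȳ_st = (230·429.9 + 440·400.9) / 670 = 410.8552

ȳ_st ≈ 410.86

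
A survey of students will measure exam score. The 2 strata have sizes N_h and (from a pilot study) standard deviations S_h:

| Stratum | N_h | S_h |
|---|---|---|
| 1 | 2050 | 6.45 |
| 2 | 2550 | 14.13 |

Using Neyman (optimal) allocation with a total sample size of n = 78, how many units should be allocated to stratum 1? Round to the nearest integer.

21

Neyman allocation: n_h = n · N_h S_h / Σ N_i S_i, with n = 78.
  stratum 1: N_h·S_h = 2050·6.45 = 13222.50
  stratum 2: N_h·S_h = 2550·14.13 = 36031.50
Σ N_h S_h = 49254.00
n for stratum 1 = 78·13222.50/49254.00 = 20.940 → 21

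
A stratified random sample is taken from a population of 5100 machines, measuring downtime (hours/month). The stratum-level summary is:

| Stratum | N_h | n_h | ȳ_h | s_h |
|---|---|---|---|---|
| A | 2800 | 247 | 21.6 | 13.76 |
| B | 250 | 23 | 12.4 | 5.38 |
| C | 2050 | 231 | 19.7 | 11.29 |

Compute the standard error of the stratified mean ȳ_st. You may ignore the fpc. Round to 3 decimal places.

SE(ȳ_st) ≈ 0.569

V̂(ȳ_st) = Σ W_h² s_h²/n_h, with W_h = N_h/N and N = 5100:
  stratum A: (2800/5100)²·13.76²/247 = 0.231055
  stratum B: (250/5100)²·5.38²/23 = 0.00302396
  stratum C: (2050/5100)²·11.29²/231 = 0.0891545
V̂(ȳ_st) = 0.323234
SE(ȳ_st) = √0.323234 = 0.568536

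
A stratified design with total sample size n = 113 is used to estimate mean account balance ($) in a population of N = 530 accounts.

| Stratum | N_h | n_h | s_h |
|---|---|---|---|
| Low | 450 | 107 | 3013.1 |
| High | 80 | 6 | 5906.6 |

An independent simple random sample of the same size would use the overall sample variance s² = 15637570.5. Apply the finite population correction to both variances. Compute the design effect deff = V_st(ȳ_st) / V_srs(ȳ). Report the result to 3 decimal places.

V̂(ȳ_st) = Σ W_h² (1 − n_h/N_h) s_h²/n_h, with W_h = N_h/N and N = 530:
  stratum Low: (450/530)²·(1 − 107/450)·3013.1²/107 = 46622.8
  stratum High: (80/530)²·(1 − 6/80)·5906.6²/6 = 122545
V_st = 169167
V_srs = (1 − 113/530)·15637570.5/113 = 108881
deff = V_st / V_srs = 169167/108881 = 1.5537

deff ≈ 1.554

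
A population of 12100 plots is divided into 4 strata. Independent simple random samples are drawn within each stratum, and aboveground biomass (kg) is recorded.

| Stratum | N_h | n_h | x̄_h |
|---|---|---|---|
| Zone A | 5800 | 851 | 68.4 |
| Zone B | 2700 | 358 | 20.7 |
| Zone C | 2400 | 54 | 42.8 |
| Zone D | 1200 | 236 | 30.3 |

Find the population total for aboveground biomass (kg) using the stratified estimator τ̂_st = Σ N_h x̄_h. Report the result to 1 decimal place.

τ̂_st = Σ N_h x̄_h = 5800·68.4 + 2700·20.7 + 2400·42.8 + 1200·30.3 = 591690.0

τ̂_st ≈ 591690.0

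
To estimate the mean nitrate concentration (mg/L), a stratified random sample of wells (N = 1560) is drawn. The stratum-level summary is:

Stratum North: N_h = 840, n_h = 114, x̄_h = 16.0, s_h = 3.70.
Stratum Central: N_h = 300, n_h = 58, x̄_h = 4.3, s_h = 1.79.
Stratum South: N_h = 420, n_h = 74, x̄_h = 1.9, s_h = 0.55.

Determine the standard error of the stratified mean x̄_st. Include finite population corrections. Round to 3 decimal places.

V̂(x̄_st) = Σ W_h² (1 − n_h/N_h) s_h²/n_h, with W_h = N_h/N and N = 1560:
  stratum North: (840/1560)²·(1 − 114/840)·3.70²/114 = 0.030093
  stratum Central: (300/1560)²·(1 − 58/300)·1.79²/58 = 0.00164803
  stratum South: (420/1560)²·(1 − 74/420)·0.55²/74 = 0.000244101
V̂(x̄_st) = 0.0319851
SE(x̄_st) = √0.0319851 = 0.178844

SE(x̄_st) ≈ 0.179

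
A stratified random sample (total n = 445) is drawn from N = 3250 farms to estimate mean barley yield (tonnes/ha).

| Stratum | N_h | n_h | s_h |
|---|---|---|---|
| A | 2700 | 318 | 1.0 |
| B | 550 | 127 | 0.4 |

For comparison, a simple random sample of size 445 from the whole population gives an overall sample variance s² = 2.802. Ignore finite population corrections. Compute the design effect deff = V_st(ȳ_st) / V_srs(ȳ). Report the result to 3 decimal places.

deff ≈ 0.350

V̂(ȳ_st) = Σ W_h² s_h²/n_h, with W_h = N_h/N and N = 3250:
  stratum A: (2700/3250)²·1.0²/318 = 0.00217037
  stratum B: (550/3250)²·0.4²/127 = 3.60807e-05
V_st = 0.00220645
V_srs = s²/n = 2.802/445 = 0.00629663
deff = V_st / V_srs = 0.00220645/0.00629663 = 0.3504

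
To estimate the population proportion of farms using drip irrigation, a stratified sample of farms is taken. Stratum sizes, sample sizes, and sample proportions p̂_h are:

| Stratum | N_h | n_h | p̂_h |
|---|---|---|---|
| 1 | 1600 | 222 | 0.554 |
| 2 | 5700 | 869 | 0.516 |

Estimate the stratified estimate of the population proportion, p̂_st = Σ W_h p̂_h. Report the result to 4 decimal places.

N = 7300; stratum weights W_h = N_h/N.
p̂_st = Σ W_h p̂_h = (1600·0.554 + 5700·0.516)/7300 = 0.52433

p̂_st ≈ 0.5243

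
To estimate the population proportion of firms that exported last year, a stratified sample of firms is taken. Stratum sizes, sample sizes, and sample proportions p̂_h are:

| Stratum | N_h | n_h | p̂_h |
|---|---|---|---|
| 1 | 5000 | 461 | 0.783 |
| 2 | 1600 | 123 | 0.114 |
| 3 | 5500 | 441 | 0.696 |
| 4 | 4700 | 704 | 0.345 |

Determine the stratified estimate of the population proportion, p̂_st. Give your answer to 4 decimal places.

p̂_st ≈ 0.5683

N = 16800; stratum weights W_h = N_h/N.
p̂_st = Σ W_h p̂_h = (5000·0.783 + 1600·0.114 + 5500·0.696 + 4700·0.345)/16800 = 0.56827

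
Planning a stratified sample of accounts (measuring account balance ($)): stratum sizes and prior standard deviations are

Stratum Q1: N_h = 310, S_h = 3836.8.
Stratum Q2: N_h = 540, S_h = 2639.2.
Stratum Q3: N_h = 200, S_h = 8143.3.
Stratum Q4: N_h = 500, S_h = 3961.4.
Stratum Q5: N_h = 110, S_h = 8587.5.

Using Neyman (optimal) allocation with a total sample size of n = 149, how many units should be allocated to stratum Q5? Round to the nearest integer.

Neyman allocation: n_h = n · N_h S_h / Σ N_i S_i, with n = 149.
  stratum Q1: N_h·S_h = 310·3836.8 = 1189408.00
  stratum Q2: N_h·S_h = 540·2639.2 = 1425168.00
  stratum Q3: N_h·S_h = 200·8143.3 = 1628660.00
  stratum Q4: N_h·S_h = 500·3961.4 = 1980700.00
  stratum Q5: N_h·S_h = 110·8587.5 = 944625.00
Σ N_h S_h = 7168561.00
n for stratum Q5 = 149·944625.00/7168561.00 = 19.634 → 20

20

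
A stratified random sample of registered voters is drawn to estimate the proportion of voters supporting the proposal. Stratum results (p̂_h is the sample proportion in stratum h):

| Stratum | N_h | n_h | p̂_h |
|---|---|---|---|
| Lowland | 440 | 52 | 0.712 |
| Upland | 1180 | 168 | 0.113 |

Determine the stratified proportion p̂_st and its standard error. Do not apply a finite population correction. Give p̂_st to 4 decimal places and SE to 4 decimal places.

N = 1620; stratum weights W_h = N_h/N.
p̂_st = Σ W_h p̂_h = (440·0.712 + 1180·0.113)/1620 = 0.27569
V̂(p̂_st) = Σ W_h² p̂_h(1−p̂_h)/(n_h−1):
  stratum Lowland: (440/1620)²·0.712·0.288/51 = 0.000296604
  stratum Upland: (1180/1620)²·0.113·0.887/167 = 0.000318434
V̂(p̂_st) = 0.000615039; SE = √V̂ = 0.0248

p̂_st ≈ 0.2757, SE ≈ 0.0248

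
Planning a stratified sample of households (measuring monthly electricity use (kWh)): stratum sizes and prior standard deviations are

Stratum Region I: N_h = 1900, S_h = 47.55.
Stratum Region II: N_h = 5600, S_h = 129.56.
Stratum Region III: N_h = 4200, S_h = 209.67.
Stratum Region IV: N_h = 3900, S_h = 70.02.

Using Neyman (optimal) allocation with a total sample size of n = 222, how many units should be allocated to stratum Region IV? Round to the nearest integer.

31

Neyman allocation: n_h = n · N_h S_h / Σ N_i S_i, with n = 222.
  stratum Region I: N_h·S_h = 1900·47.55 = 90345.00
  stratum Region II: N_h·S_h = 5600·129.56 = 725536.00
  stratum Region III: N_h·S_h = 4200·209.67 = 880614.00
  stratum Region IV: N_h·S_h = 3900·70.02 = 273078.00
Σ N_h S_h = 1969573.00
n for stratum Region IV = 222·273078.00/1969573.00 = 30.780 → 31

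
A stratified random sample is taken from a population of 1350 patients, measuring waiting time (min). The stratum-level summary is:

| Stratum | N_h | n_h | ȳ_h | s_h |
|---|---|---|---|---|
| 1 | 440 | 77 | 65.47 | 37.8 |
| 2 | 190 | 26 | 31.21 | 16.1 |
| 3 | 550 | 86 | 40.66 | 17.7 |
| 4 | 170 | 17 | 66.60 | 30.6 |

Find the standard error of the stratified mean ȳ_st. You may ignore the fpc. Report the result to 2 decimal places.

V̂(ȳ_st) = Σ W_h² s_h²/n_h, with W_h = N_h/N and N = 1350:
  stratum 1: (440/1350)²·37.8²/77 = 1.9712
  stratum 2: (190/1350)²·16.1²/26 = 0.197478
  stratum 3: (550/1350)²·17.7²/86 = 0.604653
  stratum 4: (170/1350)²·30.6²/17 = 0.873422
V̂(ȳ_st) = 3.64675
SE(ȳ_st) = √3.64675 = 1.90965

SE(ȳ_st) ≈ 1.91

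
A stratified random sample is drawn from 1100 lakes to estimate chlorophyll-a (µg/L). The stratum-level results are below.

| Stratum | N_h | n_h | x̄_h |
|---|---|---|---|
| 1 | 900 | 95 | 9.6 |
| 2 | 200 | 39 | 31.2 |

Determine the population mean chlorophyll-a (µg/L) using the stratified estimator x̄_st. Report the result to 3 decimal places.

N = Σ N_h = 1100. Stratum weights W_h = N_h/N.
x̄_st = (900·9.6 + 200·31.2) / 1100 = 13.52727

x̄_st ≈ 13.527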